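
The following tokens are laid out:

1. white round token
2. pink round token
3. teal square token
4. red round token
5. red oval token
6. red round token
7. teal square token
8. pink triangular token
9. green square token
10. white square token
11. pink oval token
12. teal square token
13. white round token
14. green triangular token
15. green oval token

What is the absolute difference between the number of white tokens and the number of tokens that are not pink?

white tokens: 3. tokens that are not pink: 12.
|3 − 12| = 12 − 3 = 9.

9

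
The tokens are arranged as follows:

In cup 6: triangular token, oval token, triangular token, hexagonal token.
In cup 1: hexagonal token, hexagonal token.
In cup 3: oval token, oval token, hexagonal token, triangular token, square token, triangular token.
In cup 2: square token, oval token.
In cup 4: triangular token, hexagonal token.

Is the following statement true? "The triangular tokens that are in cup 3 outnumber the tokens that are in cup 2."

|triangular tokens in cup 3| = 2.
|tokens in cup 2| = 2.
The claim requires 2 > 2, which does not hold.

False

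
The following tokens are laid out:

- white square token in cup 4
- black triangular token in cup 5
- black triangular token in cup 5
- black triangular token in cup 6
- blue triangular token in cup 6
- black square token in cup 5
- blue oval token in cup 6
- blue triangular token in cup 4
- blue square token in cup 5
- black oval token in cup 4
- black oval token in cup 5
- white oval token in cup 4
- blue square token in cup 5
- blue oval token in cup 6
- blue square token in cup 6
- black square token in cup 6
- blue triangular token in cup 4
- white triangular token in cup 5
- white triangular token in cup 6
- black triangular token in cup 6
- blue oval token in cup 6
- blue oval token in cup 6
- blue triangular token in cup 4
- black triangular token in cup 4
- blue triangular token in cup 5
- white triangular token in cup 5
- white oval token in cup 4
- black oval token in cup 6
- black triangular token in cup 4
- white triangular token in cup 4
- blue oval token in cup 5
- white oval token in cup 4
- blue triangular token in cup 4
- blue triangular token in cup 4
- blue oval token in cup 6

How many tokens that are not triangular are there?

18

Total tokens: 35; with the excluded value: 17; remaining 35 − 17 = 18.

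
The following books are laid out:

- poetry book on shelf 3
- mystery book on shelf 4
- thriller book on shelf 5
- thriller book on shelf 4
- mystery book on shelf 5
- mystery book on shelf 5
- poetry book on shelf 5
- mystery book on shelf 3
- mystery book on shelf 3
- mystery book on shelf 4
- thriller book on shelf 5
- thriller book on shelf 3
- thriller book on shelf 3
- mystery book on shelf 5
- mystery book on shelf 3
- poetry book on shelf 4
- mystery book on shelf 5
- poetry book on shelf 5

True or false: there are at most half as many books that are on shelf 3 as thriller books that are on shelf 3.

books on shelf 3: 6.
thriller books on shelf 3: 2.
The claim requires 2 × 6 = 12 ≤ 2, which does not hold.

False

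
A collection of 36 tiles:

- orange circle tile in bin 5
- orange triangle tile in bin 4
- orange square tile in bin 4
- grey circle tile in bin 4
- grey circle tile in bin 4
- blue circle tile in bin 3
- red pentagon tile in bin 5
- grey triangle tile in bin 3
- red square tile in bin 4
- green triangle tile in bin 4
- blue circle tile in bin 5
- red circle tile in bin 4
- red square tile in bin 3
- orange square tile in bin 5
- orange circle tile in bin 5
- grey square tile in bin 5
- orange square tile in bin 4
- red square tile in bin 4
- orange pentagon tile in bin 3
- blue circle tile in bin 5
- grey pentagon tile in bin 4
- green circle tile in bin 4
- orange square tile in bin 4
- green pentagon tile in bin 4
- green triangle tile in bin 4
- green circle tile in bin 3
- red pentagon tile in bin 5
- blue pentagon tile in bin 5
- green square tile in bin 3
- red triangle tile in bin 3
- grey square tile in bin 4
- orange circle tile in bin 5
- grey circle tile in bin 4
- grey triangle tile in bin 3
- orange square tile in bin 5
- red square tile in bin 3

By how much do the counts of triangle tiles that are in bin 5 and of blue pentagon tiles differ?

triangle tiles in bin 5: 0. blue pentagon tiles: 1.
|0 − 1| = 1 − 0 = 1.

1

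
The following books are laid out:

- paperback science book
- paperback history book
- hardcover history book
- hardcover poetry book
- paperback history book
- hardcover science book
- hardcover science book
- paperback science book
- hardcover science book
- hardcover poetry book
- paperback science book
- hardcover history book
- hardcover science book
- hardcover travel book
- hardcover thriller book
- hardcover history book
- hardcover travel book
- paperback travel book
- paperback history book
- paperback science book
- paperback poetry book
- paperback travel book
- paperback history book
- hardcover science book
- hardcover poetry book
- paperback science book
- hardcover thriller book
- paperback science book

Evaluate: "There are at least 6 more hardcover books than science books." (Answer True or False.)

False

|hardcover books| = 15.
|science books| = 11.
The claim requires 15 − 11 = 4 ≥ 6, which does not hold.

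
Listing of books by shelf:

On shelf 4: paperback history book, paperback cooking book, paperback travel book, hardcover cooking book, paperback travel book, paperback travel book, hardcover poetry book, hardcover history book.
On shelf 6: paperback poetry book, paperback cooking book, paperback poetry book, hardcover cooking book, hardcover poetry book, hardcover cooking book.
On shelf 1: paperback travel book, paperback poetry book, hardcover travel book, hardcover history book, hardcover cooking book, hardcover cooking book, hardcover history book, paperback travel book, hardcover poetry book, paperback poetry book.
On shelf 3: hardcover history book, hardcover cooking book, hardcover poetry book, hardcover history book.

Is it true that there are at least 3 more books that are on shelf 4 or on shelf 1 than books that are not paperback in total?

There are 18 books on shelf 4 or on shelf 1.
There are 16 books that are not paperback.
The claim requires 18 − 16 = 2 ≥ 3, which does not hold.

False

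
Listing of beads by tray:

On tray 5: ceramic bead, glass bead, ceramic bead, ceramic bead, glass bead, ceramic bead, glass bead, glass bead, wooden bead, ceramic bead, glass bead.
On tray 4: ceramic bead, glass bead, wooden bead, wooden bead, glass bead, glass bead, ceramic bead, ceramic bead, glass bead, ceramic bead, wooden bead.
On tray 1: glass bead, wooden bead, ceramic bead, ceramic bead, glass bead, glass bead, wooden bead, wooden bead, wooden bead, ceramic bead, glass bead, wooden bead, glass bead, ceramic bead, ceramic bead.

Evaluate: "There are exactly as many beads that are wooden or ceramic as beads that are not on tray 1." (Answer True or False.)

There are 23 beads that are wooden or ceramic.
There are 22 beads that are not on tray 1.
The claim requires 23 = 22, which does not hold.

False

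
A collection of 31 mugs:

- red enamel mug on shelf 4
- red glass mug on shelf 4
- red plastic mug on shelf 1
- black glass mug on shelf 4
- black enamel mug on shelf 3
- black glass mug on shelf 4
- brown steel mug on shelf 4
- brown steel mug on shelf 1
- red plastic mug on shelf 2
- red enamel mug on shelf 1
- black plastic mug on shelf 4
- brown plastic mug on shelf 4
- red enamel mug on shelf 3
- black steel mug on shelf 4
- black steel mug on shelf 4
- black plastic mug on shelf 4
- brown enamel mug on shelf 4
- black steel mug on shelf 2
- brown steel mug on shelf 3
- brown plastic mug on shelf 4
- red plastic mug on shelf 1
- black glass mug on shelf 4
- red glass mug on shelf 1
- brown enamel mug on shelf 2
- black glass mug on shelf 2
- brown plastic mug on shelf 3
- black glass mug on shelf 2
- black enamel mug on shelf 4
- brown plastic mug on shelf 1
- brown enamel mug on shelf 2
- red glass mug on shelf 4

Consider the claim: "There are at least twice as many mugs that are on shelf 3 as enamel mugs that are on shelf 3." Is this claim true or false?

There are 4 mugs on shelf 3.
There are 2 enamel mugs on shelf 3.
The claim requires 4 ≥ 2 × 2 = 4, which holds.

True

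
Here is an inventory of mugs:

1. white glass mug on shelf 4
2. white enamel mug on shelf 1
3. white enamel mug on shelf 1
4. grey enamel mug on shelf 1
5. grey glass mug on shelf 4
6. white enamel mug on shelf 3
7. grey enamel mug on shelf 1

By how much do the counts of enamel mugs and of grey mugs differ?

2

enamel mugs: 5. grey mugs: 3.
|5 − 3| = 5 − 3 = 2.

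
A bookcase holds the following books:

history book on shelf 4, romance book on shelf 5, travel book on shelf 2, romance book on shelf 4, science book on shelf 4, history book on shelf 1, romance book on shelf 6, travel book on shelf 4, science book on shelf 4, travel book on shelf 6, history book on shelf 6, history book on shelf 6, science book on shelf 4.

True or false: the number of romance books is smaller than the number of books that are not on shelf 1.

|romance books| = 3.
|books that are not on shelf 1| = 12.
The claim requires 3 < 12, which holds.

True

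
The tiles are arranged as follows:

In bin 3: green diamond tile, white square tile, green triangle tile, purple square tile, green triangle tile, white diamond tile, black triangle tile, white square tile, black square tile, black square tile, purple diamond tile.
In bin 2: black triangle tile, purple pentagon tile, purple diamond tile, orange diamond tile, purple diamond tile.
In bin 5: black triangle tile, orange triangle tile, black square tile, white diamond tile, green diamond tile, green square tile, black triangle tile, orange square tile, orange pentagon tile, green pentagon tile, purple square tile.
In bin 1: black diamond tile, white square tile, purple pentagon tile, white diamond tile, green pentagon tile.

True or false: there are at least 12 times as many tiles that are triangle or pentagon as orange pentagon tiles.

True

tiles that are triangle or pentagon: 12.
orange pentagon tiles: 1.
The claim requires 12 ≥ 12 × 1 = 12, which holds.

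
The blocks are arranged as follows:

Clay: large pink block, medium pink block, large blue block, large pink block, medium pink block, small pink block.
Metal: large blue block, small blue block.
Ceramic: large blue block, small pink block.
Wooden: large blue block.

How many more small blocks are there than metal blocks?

small blocks: 3.
metal blocks: 2.
3 − 2 = 1.

1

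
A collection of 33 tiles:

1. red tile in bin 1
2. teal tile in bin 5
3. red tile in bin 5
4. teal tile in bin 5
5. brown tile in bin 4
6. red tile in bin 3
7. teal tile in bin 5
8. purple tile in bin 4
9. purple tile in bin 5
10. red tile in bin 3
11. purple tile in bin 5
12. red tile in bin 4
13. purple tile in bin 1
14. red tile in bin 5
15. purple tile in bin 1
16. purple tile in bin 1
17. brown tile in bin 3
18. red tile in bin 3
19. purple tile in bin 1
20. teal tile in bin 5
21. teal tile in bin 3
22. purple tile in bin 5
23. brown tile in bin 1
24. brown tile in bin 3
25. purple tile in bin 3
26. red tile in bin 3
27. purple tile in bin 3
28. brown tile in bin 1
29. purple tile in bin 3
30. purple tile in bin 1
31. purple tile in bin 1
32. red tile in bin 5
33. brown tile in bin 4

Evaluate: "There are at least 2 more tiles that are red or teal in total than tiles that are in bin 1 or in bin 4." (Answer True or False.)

False

|tiles that are red or teal| = 14.
|tiles in bin 1 or in bin 4| = 13.
The claim requires 14 − 13 = 1 ≥ 2, which does not hold.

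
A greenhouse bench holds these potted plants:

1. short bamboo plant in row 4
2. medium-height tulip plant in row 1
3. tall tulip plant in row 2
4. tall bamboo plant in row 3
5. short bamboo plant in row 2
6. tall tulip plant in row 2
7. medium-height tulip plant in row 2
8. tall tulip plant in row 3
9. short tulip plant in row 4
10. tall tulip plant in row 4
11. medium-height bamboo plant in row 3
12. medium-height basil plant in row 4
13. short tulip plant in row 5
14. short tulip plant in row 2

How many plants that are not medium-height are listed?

10

Total plants: 14; with the excluded value: 4; remaining 14 − 4 = 10.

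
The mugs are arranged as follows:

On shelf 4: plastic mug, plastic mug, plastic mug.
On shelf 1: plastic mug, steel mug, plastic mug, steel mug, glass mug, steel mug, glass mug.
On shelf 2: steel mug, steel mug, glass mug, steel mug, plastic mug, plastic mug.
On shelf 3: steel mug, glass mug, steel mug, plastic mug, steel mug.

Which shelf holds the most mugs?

Counts by shelf: shelf 1→7, shelf 2→6, shelf 3→5, shelf 4→3.
The maximum is 7, held uniquely by shelf 1.

shelf 1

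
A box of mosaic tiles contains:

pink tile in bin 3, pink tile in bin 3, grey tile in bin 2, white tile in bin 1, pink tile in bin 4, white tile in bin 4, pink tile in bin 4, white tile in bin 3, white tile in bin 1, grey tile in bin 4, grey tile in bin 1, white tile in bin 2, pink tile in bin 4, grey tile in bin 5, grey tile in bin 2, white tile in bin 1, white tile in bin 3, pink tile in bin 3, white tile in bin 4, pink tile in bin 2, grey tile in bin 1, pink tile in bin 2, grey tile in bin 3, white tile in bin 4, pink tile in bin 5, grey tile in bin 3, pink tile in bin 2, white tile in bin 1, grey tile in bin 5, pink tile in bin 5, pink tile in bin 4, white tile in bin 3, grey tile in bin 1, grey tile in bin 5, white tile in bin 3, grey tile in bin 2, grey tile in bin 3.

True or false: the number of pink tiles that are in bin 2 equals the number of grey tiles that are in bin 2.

True

|pink tiles in bin 2| = 3.
|grey tiles in bin 2| = 3.
The claim requires 3 = 3, which holds.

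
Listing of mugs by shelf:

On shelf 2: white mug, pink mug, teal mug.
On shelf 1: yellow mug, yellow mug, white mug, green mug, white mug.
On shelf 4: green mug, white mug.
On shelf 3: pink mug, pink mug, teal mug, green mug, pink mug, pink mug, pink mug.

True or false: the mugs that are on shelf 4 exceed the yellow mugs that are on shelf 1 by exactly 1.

mugs on shelf 4: 2.
yellow mugs on shelf 1: 2.
The claim requires 2 − 2 (= 0) to equal 1, which does not hold.

False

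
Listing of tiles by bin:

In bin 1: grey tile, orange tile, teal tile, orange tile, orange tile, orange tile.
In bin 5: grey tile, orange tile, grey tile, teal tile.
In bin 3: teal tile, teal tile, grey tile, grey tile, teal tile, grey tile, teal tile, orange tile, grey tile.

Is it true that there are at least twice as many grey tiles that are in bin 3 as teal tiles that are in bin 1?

True

There are 4 grey tiles in bin 3.
There is 1 teal tile in bin 1.
The claim requires 4 ≥ 2 × 1 = 2, which holds.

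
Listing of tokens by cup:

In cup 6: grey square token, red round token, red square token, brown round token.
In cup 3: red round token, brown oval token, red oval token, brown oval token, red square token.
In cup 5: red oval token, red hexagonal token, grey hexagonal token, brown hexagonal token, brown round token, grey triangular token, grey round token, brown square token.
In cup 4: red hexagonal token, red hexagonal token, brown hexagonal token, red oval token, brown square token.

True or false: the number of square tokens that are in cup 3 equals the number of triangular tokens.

True

There is 1 square token in cup 3.
There is 1 triangular token.
The claim requires 1 = 1, which holds.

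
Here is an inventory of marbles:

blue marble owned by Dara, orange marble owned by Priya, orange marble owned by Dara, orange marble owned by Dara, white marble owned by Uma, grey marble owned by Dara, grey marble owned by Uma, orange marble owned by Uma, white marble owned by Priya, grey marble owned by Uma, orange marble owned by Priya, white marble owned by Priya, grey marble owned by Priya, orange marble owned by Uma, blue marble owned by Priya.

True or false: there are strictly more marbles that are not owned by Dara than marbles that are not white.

Count of marbles that are not owned by Dara: 11.
There are 12 marbles that are not white.
The claim requires 11 > 12, which does not hold.

False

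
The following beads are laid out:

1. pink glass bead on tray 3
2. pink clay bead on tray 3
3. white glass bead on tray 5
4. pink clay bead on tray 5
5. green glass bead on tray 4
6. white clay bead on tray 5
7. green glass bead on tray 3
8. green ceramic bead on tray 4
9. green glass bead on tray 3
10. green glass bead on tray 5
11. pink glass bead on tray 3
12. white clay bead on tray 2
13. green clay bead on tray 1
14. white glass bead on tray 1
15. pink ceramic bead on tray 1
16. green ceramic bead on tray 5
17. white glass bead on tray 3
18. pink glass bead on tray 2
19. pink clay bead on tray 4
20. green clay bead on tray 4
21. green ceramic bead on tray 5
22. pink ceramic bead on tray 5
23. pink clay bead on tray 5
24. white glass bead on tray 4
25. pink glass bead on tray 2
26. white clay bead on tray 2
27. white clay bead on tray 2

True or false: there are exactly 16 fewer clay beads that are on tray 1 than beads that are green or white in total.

True

There is 1 clay bead on tray 1.
There are 17 beads that are green or white.
The claim requires 17 − 1 (= 16) to equal 16, which holds.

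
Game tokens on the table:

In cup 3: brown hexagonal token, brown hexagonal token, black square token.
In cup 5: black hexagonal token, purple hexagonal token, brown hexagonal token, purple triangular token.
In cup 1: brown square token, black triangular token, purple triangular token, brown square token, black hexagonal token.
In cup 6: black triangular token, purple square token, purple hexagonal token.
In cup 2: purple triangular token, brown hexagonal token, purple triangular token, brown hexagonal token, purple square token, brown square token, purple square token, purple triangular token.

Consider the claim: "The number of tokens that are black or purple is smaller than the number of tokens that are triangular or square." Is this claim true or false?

There are 15 tokens that are black or purple.
There are 14 tokens that are triangular or square.
The claim requires 15 < 14, which does not hold.

False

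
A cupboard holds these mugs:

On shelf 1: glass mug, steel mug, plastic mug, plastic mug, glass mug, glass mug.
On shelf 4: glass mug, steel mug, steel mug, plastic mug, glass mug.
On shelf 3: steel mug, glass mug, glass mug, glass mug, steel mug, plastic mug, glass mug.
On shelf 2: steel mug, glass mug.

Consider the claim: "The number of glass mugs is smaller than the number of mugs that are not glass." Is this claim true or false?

False

|glass mugs| = 10.
|mugs that are not glass| = 10.
The claim requires 10 < 10, which does not hold.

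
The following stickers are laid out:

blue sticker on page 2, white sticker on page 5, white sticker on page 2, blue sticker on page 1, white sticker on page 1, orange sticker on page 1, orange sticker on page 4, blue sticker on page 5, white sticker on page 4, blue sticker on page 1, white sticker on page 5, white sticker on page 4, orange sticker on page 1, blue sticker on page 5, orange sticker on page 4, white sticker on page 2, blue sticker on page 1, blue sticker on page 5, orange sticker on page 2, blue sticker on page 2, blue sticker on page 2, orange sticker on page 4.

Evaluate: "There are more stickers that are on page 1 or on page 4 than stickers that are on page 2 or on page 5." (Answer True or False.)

There are 11 stickers on page 1 or on page 4.
There are 11 stickers on page 2 or on page 5.
The claim requires 11 > 11, which does not hold.

False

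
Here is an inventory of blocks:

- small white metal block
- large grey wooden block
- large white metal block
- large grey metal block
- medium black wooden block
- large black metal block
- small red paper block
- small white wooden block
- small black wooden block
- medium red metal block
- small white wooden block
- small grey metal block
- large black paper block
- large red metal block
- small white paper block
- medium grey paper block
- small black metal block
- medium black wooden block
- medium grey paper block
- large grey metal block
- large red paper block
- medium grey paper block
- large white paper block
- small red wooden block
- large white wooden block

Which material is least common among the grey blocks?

Counts by material (restricted to grey blocks): paper 3, metal 3, wooden 1.
The minimum is 1, held uniquely by wooden.

wooden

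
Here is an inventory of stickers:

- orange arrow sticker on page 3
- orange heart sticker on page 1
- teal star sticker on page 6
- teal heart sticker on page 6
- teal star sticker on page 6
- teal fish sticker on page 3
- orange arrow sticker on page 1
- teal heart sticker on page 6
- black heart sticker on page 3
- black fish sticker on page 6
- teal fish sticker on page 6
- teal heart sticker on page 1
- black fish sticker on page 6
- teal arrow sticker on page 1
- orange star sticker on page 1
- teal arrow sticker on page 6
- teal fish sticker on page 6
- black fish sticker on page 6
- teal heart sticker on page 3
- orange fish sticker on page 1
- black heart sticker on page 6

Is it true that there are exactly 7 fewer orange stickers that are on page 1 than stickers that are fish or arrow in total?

True

|orange stickers on page 1| = 4.
|stickers that are fish or arrow| = 11.
The claim requires 11 − 4 (= 7) to equal 7, which holds.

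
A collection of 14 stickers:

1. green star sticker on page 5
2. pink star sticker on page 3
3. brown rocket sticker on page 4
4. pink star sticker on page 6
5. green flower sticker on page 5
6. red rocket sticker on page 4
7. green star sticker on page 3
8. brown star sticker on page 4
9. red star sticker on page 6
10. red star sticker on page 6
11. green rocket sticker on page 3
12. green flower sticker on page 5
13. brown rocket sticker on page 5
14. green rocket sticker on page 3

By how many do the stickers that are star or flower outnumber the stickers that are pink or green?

stickers that are star or flower: 9.
stickers that are pink or green: 8.
9 − 8 = 1.

1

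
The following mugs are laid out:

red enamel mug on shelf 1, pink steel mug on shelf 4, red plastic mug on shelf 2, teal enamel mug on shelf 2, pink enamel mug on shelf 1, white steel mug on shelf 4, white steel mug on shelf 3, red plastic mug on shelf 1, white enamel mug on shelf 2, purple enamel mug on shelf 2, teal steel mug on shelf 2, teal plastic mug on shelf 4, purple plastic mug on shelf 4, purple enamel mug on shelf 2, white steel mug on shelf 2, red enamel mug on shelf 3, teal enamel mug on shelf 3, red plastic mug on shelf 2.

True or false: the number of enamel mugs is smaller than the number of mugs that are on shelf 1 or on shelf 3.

enamel mugs: 8.
mugs on shelf 1 or on shelf 3: 6.
The claim requires 8 < 6, which does not hold.

False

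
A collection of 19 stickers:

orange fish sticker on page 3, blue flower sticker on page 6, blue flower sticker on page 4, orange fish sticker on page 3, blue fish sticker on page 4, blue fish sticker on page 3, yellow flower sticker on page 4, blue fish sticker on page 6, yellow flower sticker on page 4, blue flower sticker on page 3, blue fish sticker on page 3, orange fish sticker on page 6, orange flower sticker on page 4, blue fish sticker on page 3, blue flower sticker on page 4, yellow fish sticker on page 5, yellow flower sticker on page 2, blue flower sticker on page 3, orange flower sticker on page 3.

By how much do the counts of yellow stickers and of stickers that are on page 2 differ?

3

yellow stickers: 4. stickers on page 2: 1.
|4 − 1| = 4 − 1 = 3.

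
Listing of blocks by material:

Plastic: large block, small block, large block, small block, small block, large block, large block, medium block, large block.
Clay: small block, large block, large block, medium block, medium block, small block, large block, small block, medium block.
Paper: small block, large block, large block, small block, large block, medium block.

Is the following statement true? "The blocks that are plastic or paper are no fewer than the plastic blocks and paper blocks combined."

True

There are 15 blocks that are plastic or paper.
plastic blocks: 9; paper blocks: 6; combined: 9 + 6 = 15.
The claim requires 15 ≥ 15, which holds.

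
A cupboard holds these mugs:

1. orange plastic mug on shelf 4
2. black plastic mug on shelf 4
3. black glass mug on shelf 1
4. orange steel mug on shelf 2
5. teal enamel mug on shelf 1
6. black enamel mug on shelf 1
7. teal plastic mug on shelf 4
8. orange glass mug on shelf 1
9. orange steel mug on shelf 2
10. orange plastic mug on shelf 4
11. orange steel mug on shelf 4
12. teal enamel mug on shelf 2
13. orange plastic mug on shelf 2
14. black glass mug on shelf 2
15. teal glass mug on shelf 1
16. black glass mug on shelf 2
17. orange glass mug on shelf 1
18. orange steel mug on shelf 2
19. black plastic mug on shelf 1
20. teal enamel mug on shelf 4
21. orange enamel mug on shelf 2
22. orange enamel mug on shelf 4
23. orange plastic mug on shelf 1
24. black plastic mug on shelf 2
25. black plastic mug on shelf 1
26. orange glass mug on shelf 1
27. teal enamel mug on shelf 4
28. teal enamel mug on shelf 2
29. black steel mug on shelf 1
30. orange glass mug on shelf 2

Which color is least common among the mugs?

teal

Counts by color: orange 14, black 9, teal 7.
The minimum is 7, held uniquely by teal.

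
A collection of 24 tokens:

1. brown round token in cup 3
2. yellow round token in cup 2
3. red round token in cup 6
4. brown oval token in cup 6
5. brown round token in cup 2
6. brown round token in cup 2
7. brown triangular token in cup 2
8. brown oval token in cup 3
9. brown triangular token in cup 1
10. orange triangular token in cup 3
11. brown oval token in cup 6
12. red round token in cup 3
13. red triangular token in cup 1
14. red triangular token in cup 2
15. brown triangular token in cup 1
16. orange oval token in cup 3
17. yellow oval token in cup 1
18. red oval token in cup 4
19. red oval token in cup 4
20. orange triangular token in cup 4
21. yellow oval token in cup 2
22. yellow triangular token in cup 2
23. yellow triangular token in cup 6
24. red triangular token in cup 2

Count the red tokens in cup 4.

2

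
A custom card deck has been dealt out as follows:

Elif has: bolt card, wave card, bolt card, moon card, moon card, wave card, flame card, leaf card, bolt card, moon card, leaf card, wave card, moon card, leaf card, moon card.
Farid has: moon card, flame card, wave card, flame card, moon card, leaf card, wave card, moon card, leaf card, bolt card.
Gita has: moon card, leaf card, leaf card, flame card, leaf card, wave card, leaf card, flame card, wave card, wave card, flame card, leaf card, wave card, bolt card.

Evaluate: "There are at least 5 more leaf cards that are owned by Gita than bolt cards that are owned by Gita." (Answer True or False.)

False

|leaf cards owned by Gita| = 5.
|bolt cards owned by Gita| = 1.
The claim requires 5 − 1 = 4 ≥ 5, which does not hold.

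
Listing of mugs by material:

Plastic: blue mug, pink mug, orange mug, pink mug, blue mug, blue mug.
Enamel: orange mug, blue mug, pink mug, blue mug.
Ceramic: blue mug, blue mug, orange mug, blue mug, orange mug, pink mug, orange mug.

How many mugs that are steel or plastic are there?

plastic: 6; steel: 0; together 6 + 0 = 6.

6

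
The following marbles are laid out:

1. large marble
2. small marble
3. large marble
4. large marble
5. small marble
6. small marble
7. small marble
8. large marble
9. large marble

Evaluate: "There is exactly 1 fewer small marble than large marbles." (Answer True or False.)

True

small marbles: 4.
large marbles: 5.
The claim requires 5 − 4 (= 1) to equal 1, which holds.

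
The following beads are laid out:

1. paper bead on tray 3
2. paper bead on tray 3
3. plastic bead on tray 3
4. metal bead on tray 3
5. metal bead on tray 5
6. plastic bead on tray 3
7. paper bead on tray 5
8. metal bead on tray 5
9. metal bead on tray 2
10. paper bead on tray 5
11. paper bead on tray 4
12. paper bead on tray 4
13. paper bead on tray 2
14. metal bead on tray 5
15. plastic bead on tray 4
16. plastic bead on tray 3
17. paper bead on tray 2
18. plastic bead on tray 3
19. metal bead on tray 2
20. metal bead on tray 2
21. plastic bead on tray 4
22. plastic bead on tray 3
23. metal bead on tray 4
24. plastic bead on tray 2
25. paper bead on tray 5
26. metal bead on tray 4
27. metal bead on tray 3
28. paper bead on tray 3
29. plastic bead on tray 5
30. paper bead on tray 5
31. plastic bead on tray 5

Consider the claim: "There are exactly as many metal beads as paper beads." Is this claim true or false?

False

metal beads: 10.
paper beads: 11.
The claim requires 10 = 11, which does not hold.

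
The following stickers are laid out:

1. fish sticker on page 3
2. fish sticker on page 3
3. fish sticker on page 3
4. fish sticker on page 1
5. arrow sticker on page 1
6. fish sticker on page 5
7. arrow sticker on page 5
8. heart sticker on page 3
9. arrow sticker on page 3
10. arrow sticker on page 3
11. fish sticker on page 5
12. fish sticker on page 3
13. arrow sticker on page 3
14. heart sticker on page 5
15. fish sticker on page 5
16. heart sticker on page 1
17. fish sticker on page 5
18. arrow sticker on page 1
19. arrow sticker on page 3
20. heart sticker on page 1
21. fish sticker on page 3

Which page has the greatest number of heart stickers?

page 1

Counts by page (restricted to heart stickers): page 1→2, page 5→1, page 3→1.
The maximum is 2, held uniquely by page 1.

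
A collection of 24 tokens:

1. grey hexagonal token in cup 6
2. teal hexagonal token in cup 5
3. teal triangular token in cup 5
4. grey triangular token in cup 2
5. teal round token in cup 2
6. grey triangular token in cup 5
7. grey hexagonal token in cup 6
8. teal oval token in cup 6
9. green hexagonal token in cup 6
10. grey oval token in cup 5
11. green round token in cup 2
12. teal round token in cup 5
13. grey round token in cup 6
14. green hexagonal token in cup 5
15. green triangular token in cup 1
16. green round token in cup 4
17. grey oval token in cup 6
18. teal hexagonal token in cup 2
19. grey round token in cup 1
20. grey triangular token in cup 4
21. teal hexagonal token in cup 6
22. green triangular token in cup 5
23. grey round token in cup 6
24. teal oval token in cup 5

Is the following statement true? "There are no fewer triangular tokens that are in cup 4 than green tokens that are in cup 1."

True

There is 1 triangular token in cup 4.
There is 1 green token in cup 1.
The claim requires 1 ≥ 1, which holds.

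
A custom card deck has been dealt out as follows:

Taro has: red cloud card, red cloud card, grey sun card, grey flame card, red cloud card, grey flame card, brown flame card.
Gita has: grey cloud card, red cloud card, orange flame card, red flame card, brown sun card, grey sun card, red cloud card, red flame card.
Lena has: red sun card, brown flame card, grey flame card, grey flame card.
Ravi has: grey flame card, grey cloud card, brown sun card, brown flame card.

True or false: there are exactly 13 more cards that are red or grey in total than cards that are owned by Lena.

True

cards that are red or grey: 17.
cards owned by Lena: 4.
The claim requires 17 − 4 (= 13) to equal 13, which holds.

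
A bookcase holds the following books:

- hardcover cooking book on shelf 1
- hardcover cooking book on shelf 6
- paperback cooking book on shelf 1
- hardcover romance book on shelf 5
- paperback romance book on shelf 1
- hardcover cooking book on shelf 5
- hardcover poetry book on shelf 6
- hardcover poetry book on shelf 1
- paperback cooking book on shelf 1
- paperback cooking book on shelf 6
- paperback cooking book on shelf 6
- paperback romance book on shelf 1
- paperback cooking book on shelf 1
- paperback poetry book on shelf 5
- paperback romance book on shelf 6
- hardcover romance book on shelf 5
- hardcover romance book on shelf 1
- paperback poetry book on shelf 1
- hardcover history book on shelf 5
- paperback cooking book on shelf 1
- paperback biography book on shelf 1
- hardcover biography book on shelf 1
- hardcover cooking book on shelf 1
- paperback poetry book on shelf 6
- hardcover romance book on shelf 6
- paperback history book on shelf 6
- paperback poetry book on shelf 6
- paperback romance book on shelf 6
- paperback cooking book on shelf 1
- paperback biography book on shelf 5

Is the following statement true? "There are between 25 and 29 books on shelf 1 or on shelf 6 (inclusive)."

There are 24 books on shelf 1 or on shelf 6.
The claim requires 25 ≤ 24 ≤ 29, which does not hold.

False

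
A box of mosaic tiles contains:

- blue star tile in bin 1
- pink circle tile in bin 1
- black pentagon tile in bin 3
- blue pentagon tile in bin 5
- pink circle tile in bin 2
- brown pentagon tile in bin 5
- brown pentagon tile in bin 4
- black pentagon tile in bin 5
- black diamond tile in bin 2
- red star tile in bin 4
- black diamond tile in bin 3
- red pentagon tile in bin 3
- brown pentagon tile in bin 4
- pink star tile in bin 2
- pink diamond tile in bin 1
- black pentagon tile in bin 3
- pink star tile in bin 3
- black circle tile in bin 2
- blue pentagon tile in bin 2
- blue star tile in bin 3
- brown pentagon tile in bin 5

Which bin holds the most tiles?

bin 3

Counts by bin: bin 3→6, bin 2→5, bin 5→4, bin 4→3, bin 1→3.
The maximum is 6, held uniquely by bin 3.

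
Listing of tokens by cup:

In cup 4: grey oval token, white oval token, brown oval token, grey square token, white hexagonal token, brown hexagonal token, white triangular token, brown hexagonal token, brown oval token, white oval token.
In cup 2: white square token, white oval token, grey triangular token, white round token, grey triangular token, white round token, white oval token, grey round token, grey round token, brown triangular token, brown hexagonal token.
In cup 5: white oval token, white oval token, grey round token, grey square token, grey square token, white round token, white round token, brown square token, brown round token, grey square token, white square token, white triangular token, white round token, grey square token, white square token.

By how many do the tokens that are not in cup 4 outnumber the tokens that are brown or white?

tokens that are not in cup 4: 26.
tokens that are brown or white: 25.
26 − 25 = 1.

1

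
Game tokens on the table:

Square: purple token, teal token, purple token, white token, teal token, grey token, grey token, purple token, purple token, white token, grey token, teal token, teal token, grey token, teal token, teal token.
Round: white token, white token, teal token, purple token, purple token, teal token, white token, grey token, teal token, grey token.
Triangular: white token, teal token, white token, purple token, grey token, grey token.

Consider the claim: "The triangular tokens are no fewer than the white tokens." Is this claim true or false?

triangular tokens: 6.
white tokens: 7.
The claim requires 6 ≥ 7, which does not hold.

False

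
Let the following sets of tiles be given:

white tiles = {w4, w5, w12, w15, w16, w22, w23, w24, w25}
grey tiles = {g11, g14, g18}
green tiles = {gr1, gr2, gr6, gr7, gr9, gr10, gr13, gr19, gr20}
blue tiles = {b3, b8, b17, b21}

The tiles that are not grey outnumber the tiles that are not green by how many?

6

tiles that are not grey: 22.
tiles that are not green: 16.
22 − 16 = 6.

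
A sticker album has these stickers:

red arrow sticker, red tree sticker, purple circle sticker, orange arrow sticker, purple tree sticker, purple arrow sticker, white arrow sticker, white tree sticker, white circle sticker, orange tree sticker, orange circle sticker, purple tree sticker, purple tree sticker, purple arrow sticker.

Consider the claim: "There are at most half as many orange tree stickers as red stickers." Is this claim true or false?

True

orange tree stickers: 1.
red stickers: 2.
The claim requires 2 × 1 = 2 ≤ 2, which holds.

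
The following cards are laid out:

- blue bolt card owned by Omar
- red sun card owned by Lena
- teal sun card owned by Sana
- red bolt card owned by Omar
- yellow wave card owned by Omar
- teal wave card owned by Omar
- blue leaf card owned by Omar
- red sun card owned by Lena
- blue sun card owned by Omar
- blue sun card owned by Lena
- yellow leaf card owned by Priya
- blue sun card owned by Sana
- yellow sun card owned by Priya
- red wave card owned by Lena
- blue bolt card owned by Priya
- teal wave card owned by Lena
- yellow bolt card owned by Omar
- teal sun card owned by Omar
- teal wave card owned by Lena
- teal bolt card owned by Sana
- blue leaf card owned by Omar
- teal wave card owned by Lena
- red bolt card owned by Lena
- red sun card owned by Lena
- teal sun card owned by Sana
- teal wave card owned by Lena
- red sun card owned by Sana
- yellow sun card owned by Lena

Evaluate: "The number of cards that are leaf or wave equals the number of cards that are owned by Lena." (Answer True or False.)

False

cards that are leaf or wave: 10.
cards owned by Lena: 11.
The claim requires 10 = 11, which does not hold.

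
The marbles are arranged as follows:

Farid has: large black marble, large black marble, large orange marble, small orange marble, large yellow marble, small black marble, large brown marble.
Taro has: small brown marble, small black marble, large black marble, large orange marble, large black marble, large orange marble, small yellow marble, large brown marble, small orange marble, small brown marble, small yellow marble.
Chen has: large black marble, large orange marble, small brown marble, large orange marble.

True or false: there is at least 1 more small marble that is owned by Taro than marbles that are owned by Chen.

|small marbles owned by Taro| = 6.
|marbles owned by Chen| = 4.
The claim requires 6 − 4 = 2 ≥ 1, which holds.

True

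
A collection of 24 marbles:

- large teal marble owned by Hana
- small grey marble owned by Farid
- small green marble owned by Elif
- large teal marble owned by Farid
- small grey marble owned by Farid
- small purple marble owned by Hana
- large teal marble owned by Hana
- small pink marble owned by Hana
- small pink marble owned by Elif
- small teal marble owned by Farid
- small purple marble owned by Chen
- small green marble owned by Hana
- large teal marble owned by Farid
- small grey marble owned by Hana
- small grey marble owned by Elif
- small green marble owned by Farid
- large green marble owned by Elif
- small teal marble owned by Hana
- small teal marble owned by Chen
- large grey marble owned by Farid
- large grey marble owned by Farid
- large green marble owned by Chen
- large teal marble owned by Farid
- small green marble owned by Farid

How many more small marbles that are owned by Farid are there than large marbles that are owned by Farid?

small marbles owned by Farid: 5.
large marbles owned by Farid: 5.
5 − 5 = 0.

0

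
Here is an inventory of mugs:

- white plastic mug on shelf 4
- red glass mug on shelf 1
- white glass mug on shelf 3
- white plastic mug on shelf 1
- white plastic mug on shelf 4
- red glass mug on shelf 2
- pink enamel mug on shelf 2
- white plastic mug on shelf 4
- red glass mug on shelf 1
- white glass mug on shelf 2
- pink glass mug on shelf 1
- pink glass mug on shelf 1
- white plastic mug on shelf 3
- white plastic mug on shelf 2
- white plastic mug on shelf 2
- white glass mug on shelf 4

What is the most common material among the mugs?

Counts by material: glass 8, plastic 7, enamel 1.
The maximum is 8, held uniquely by glass.

glass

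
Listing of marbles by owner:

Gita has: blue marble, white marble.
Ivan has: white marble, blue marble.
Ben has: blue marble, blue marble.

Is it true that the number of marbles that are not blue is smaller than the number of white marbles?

|marbles that are not blue| = 2.
|white marbles| = 2.
The claim requires 2 < 2, which does not hold.

False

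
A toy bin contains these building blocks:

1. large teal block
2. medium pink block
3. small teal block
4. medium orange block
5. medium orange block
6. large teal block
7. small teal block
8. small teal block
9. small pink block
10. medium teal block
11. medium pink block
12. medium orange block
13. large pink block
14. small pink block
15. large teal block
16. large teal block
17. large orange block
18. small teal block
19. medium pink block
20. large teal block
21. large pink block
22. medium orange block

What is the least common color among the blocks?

orange

Counts by color: teal 10, pink 7, orange 5.
The minimum is 5, held uniquely by orange.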